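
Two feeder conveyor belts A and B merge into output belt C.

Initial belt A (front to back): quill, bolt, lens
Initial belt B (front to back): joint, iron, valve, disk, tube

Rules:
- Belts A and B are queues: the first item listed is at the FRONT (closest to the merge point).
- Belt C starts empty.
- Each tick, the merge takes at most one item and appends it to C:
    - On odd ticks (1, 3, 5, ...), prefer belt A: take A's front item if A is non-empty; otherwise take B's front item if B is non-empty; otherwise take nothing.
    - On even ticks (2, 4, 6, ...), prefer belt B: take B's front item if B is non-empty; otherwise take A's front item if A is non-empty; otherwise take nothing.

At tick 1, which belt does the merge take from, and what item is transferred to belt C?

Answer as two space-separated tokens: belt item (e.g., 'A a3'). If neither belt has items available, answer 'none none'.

Answer: A quill

Derivation:
Tick 1: prefer A, take quill from A; A=[bolt,lens] B=[joint,iron,valve,disk,tube] C=[quill]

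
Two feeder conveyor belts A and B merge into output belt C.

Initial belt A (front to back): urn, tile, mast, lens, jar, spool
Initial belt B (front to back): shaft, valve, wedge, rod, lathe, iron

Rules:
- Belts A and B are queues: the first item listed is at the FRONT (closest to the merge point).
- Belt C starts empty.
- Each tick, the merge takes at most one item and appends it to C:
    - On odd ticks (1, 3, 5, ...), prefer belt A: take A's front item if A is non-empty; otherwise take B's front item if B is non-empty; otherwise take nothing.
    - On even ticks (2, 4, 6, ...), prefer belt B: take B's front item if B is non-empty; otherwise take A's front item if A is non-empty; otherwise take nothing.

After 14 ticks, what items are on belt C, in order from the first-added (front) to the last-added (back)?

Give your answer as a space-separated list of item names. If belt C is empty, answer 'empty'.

Tick 1: prefer A, take urn from A; A=[tile,mast,lens,jar,spool] B=[shaft,valve,wedge,rod,lathe,iron] C=[urn]
Tick 2: prefer B, take shaft from B; A=[tile,mast,lens,jar,spool] B=[valve,wedge,rod,lathe,iron] C=[urn,shaft]
Tick 3: prefer A, take tile from A; A=[mast,lens,jar,spool] B=[valve,wedge,rod,lathe,iron] C=[urn,shaft,tile]
Tick 4: prefer B, take valve from B; A=[mast,lens,jar,spool] B=[wedge,rod,lathe,iron] C=[urn,shaft,tile,valve]
Tick 5: prefer A, take mast from A; A=[lens,jar,spool] B=[wedge,rod,lathe,iron] C=[urn,shaft,tile,valve,mast]
Tick 6: prefer B, take wedge from B; A=[lens,jar,spool] B=[rod,lathe,iron] C=[urn,shaft,tile,valve,mast,wedge]
Tick 7: prefer A, take lens from A; A=[jar,spool] B=[rod,lathe,iron] C=[urn,shaft,tile,valve,mast,wedge,lens]
Tick 8: prefer B, take rod from B; A=[jar,spool] B=[lathe,iron] C=[urn,shaft,tile,valve,mast,wedge,lens,rod]
Tick 9: prefer A, take jar from A; A=[spool] B=[lathe,iron] C=[urn,shaft,tile,valve,mast,wedge,lens,rod,jar]
Tick 10: prefer B, take lathe from B; A=[spool] B=[iron] C=[urn,shaft,tile,valve,mast,wedge,lens,rod,jar,lathe]
Tick 11: prefer A, take spool from A; A=[-] B=[iron] C=[urn,shaft,tile,valve,mast,wedge,lens,rod,jar,lathe,spool]
Tick 12: prefer B, take iron from B; A=[-] B=[-] C=[urn,shaft,tile,valve,mast,wedge,lens,rod,jar,lathe,spool,iron]
Tick 13: prefer A, both empty, nothing taken; A=[-] B=[-] C=[urn,shaft,tile,valve,mast,wedge,lens,rod,jar,lathe,spool,iron]
Tick 14: prefer B, both empty, nothing taken; A=[-] B=[-] C=[urn,shaft,tile,valve,mast,wedge,lens,rod,jar,lathe,spool,iron]

Answer: urn shaft tile valve mast wedge lens rod jar lathe spool iron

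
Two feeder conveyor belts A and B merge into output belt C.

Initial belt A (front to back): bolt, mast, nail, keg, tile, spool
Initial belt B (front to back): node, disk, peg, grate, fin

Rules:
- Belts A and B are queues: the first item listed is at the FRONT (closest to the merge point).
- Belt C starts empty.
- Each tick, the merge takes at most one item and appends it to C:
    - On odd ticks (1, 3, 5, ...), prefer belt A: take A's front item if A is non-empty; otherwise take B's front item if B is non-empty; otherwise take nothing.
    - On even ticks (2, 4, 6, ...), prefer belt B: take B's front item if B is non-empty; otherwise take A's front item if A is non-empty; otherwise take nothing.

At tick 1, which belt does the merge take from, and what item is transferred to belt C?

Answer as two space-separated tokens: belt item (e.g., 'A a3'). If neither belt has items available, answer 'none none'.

Tick 1: prefer A, take bolt from A; A=[mast,nail,keg,tile,spool] B=[node,disk,peg,grate,fin] C=[bolt]

Answer: A bolt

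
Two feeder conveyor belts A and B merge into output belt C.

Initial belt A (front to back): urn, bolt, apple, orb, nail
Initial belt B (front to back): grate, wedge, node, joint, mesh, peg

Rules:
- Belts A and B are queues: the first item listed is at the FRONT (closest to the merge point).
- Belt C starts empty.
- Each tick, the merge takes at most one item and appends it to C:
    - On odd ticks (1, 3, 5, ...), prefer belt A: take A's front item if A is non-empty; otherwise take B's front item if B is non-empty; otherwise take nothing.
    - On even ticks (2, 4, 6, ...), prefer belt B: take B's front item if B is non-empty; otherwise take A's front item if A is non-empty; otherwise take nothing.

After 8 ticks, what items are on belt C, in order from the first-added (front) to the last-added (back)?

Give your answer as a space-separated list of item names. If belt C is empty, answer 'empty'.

Answer: urn grate bolt wedge apple node orb joint

Derivation:
Tick 1: prefer A, take urn from A; A=[bolt,apple,orb,nail] B=[grate,wedge,node,joint,mesh,peg] C=[urn]
Tick 2: prefer B, take grate from B; A=[bolt,apple,orb,nail] B=[wedge,node,joint,mesh,peg] C=[urn,grate]
Tick 3: prefer A, take bolt from A; A=[apple,orb,nail] B=[wedge,node,joint,mesh,peg] C=[urn,grate,bolt]
Tick 4: prefer B, take wedge from B; A=[apple,orb,nail] B=[node,joint,mesh,peg] C=[urn,grate,bolt,wedge]
Tick 5: prefer A, take apple from A; A=[orb,nail] B=[node,joint,mesh,peg] C=[urn,grate,bolt,wedge,apple]
Tick 6: prefer B, take node from B; A=[orb,nail] B=[joint,mesh,peg] C=[urn,grate,bolt,wedge,apple,node]
Tick 7: prefer A, take orb from A; A=[nail] B=[joint,mesh,peg] C=[urn,grate,bolt,wedge,apple,node,orb]
Tick 8: prefer B, take joint from B; A=[nail] B=[mesh,peg] C=[urn,grate,bolt,wedge,apple,node,orb,joint]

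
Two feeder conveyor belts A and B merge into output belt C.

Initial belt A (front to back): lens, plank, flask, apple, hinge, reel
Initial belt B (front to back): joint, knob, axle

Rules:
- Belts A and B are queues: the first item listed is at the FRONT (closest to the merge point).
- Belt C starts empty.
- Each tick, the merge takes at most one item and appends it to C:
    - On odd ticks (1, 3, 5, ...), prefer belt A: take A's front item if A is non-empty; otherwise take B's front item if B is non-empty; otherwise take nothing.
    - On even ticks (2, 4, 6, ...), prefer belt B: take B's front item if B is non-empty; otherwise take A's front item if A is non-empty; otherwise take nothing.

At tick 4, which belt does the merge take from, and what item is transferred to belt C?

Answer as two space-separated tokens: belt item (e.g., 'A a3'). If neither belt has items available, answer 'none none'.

Answer: B knob

Derivation:
Tick 1: prefer A, take lens from A; A=[plank,flask,apple,hinge,reel] B=[joint,knob,axle] C=[lens]
Tick 2: prefer B, take joint from B; A=[plank,flask,apple,hinge,reel] B=[knob,axle] C=[lens,joint]
Tick 3: prefer A, take plank from A; A=[flask,apple,hinge,reel] B=[knob,axle] C=[lens,joint,plank]
Tick 4: prefer B, take knob from B; A=[flask,apple,hinge,reel] B=[axle] C=[lens,joint,plank,knob]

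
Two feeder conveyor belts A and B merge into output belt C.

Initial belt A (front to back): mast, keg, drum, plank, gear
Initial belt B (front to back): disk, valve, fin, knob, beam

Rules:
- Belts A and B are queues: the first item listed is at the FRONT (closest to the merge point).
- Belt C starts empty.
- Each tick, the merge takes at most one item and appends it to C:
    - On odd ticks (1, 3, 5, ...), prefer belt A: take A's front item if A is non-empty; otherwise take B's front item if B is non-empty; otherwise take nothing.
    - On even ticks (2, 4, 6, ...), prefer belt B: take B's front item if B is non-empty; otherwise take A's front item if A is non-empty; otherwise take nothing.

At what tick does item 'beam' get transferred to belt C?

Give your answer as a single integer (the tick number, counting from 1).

Tick 1: prefer A, take mast from A; A=[keg,drum,plank,gear] B=[disk,valve,fin,knob,beam] C=[mast]
Tick 2: prefer B, take disk from B; A=[keg,drum,plank,gear] B=[valve,fin,knob,beam] C=[mast,disk]
Tick 3: prefer A, take keg from A; A=[drum,plank,gear] B=[valve,fin,knob,beam] C=[mast,disk,keg]
Tick 4: prefer B, take valve from B; A=[drum,plank,gear] B=[fin,knob,beam] C=[mast,disk,keg,valve]
Tick 5: prefer A, take drum from A; A=[plank,gear] B=[fin,knob,beam] C=[mast,disk,keg,valve,drum]
Tick 6: prefer B, take fin from B; A=[plank,gear] B=[knob,beam] C=[mast,disk,keg,valve,drum,fin]
Tick 7: prefer A, take plank from A; A=[gear] B=[knob,beam] C=[mast,disk,keg,valve,drum,fin,plank]
Tick 8: prefer B, take knob from B; A=[gear] B=[beam] C=[mast,disk,keg,valve,drum,fin,plank,knob]
Tick 9: prefer A, take gear from A; A=[-] B=[beam] C=[mast,disk,keg,valve,drum,fin,plank,knob,gear]
Tick 10: prefer B, take beam from B; A=[-] B=[-] C=[mast,disk,keg,valve,drum,fin,plank,knob,gear,beam]

Answer: 10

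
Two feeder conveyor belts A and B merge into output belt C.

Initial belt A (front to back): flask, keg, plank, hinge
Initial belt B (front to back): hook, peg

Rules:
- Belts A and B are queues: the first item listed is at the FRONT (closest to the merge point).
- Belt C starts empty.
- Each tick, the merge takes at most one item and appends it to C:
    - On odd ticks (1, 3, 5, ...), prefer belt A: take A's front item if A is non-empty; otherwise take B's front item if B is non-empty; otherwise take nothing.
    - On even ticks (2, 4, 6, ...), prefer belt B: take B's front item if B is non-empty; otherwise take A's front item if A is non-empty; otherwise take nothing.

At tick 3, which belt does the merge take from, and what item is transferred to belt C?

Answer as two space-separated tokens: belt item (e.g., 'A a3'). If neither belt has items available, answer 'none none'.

Tick 1: prefer A, take flask from A; A=[keg,plank,hinge] B=[hook,peg] C=[flask]
Tick 2: prefer B, take hook from B; A=[keg,plank,hinge] B=[peg] C=[flask,hook]
Tick 3: prefer A, take keg from A; A=[plank,hinge] B=[peg] C=[flask,hook,keg]

Answer: A keg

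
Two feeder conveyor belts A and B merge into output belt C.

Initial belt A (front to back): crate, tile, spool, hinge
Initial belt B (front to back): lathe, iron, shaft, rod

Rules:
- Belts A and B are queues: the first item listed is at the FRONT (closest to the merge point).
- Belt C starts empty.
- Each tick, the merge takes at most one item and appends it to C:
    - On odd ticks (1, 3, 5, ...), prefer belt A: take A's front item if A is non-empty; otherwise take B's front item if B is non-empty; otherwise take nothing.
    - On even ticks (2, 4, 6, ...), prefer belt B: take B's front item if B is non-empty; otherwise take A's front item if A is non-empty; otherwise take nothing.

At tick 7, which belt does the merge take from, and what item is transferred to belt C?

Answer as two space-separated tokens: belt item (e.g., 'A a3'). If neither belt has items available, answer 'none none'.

Tick 1: prefer A, take crate from A; A=[tile,spool,hinge] B=[lathe,iron,shaft,rod] C=[crate]
Tick 2: prefer B, take lathe from B; A=[tile,spool,hinge] B=[iron,shaft,rod] C=[crate,lathe]
Tick 3: prefer A, take tile from A; A=[spool,hinge] B=[iron,shaft,rod] C=[crate,lathe,tile]
Tick 4: prefer B, take iron from B; A=[spool,hinge] B=[shaft,rod] C=[crate,lathe,tile,iron]
Tick 5: prefer A, take spool from A; A=[hinge] B=[shaft,rod] C=[crate,lathe,tile,iron,spool]
Tick 6: prefer B, take shaft from B; A=[hinge] B=[rod] C=[crate,lathe,tile,iron,spool,shaft]
Tick 7: prefer A, take hinge from A; A=[-] B=[rod] C=[crate,lathe,tile,iron,spool,shaft,hinge]

Answer: A hinge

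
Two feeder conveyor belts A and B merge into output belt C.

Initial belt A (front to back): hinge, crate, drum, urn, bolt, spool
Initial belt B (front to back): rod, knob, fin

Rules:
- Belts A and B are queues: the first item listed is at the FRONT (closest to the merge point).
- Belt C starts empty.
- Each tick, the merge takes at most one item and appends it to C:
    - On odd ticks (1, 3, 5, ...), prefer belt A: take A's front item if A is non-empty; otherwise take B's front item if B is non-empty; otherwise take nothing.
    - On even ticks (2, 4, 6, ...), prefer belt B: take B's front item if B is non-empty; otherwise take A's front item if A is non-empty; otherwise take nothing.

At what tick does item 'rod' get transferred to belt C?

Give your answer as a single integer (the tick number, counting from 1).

Tick 1: prefer A, take hinge from A; A=[crate,drum,urn,bolt,spool] B=[rod,knob,fin] C=[hinge]
Tick 2: prefer B, take rod from B; A=[crate,drum,urn,bolt,spool] B=[knob,fin] C=[hinge,rod]

Answer: 2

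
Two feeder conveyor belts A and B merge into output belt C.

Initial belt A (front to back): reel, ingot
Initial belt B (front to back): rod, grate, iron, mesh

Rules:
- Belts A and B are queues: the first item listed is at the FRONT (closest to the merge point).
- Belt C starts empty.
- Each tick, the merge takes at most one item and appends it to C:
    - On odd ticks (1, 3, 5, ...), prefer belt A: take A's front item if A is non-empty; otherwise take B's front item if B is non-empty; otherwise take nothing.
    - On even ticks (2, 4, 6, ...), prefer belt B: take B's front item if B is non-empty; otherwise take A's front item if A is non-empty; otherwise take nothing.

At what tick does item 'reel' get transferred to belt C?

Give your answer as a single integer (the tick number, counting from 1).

Tick 1: prefer A, take reel from A; A=[ingot] B=[rod,grate,iron,mesh] C=[reel]

Answer: 1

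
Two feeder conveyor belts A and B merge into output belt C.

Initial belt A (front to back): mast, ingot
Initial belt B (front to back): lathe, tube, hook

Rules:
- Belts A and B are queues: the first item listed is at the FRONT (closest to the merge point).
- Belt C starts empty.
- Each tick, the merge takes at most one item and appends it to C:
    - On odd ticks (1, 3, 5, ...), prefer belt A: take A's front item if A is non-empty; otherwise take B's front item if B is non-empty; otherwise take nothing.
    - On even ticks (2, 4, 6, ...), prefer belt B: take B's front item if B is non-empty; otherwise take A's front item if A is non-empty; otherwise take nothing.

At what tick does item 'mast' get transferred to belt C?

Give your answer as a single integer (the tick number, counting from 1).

Answer: 1

Derivation:
Tick 1: prefer A, take mast from A; A=[ingot] B=[lathe,tube,hook] C=[mast]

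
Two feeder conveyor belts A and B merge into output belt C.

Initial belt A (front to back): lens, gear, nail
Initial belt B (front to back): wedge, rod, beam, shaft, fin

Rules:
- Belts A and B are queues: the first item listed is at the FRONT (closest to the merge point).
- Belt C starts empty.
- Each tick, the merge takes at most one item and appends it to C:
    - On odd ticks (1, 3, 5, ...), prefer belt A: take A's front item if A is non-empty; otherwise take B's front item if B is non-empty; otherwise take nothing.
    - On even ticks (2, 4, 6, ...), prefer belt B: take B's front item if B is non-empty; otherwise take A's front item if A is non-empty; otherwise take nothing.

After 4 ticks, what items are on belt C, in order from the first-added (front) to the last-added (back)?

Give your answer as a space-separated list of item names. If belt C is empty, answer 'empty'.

Tick 1: prefer A, take lens from A; A=[gear,nail] B=[wedge,rod,beam,shaft,fin] C=[lens]
Tick 2: prefer B, take wedge from B; A=[gear,nail] B=[rod,beam,shaft,fin] C=[lens,wedge]
Tick 3: prefer A, take gear from A; A=[nail] B=[rod,beam,shaft,fin] C=[lens,wedge,gear]
Tick 4: prefer B, take rod from B; A=[nail] B=[beam,shaft,fin] C=[lens,wedge,gear,rod]

Answer: lens wedge gear rod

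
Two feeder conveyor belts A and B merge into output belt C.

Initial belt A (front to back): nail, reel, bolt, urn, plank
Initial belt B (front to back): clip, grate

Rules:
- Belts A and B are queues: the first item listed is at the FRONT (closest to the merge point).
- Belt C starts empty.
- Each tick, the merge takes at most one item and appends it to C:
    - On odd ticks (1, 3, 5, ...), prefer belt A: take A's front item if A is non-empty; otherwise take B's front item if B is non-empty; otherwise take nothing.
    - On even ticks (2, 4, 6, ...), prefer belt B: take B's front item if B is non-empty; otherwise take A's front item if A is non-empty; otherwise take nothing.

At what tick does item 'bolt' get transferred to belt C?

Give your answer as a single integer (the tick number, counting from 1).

Answer: 5

Derivation:
Tick 1: prefer A, take nail from A; A=[reel,bolt,urn,plank] B=[clip,grate] C=[nail]
Tick 2: prefer B, take clip from B; A=[reel,bolt,urn,plank] B=[grate] C=[nail,clip]
Tick 3: prefer A, take reel from A; A=[bolt,urn,plank] B=[grate] C=[nail,clip,reel]
Tick 4: prefer B, take grate from B; A=[bolt,urn,plank] B=[-] C=[nail,clip,reel,grate]
Tick 5: prefer A, take bolt from A; A=[urn,plank] B=[-] C=[nail,clip,reel,grate,bolt]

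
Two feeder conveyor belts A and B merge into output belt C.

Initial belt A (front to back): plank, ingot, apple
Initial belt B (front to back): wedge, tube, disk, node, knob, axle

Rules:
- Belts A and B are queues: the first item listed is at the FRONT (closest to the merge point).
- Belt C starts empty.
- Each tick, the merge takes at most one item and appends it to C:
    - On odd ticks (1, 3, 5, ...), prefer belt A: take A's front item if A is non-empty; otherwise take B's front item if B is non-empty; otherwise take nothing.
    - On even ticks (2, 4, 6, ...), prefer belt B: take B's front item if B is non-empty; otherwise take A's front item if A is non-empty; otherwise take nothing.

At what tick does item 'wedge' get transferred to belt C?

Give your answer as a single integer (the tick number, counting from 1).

Tick 1: prefer A, take plank from A; A=[ingot,apple] B=[wedge,tube,disk,node,knob,axle] C=[plank]
Tick 2: prefer B, take wedge from B; A=[ingot,apple] B=[tube,disk,node,knob,axle] C=[plank,wedge]

Answer: 2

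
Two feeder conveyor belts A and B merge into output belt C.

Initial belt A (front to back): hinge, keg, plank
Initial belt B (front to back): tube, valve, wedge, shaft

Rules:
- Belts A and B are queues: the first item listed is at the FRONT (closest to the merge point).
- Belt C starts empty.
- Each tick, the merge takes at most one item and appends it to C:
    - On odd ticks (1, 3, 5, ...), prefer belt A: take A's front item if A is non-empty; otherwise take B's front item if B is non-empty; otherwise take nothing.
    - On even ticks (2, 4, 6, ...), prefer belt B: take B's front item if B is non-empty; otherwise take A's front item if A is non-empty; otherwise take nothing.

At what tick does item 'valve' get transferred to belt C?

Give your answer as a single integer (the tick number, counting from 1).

Tick 1: prefer A, take hinge from A; A=[keg,plank] B=[tube,valve,wedge,shaft] C=[hinge]
Tick 2: prefer B, take tube from B; A=[keg,plank] B=[valve,wedge,shaft] C=[hinge,tube]
Tick 3: prefer A, take keg from A; A=[plank] B=[valve,wedge,shaft] C=[hinge,tube,keg]
Tick 4: prefer B, take valve from B; A=[plank] B=[wedge,shaft] C=[hinge,tube,keg,valve]

Answer: 4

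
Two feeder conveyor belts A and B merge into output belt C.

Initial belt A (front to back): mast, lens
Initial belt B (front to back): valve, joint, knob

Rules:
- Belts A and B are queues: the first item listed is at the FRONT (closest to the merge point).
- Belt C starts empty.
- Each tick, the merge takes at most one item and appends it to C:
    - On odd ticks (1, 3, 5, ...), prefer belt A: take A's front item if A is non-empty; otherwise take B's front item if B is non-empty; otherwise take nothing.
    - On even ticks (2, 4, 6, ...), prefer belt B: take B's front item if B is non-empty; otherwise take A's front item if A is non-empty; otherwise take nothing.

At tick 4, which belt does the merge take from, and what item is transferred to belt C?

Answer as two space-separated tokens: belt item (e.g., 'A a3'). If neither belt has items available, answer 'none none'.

Tick 1: prefer A, take mast from A; A=[lens] B=[valve,joint,knob] C=[mast]
Tick 2: prefer B, take valve from B; A=[lens] B=[joint,knob] C=[mast,valve]
Tick 3: prefer A, take lens from A; A=[-] B=[joint,knob] C=[mast,valve,lens]
Tick 4: prefer B, take joint from B; A=[-] B=[knob] C=[mast,valve,lens,joint]

Answer: B joint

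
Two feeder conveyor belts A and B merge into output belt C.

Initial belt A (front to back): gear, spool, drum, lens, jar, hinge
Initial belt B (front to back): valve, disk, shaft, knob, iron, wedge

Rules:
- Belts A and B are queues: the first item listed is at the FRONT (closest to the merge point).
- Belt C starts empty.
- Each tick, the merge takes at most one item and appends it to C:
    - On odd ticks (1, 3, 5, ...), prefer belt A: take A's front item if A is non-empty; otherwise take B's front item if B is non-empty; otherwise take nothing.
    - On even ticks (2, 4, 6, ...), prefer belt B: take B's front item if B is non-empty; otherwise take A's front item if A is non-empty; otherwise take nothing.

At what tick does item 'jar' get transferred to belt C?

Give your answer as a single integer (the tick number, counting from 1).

Tick 1: prefer A, take gear from A; A=[spool,drum,lens,jar,hinge] B=[valve,disk,shaft,knob,iron,wedge] C=[gear]
Tick 2: prefer B, take valve from B; A=[spool,drum,lens,jar,hinge] B=[disk,shaft,knob,iron,wedge] C=[gear,valve]
Tick 3: prefer A, take spool from A; A=[drum,lens,jar,hinge] B=[disk,shaft,knob,iron,wedge] C=[gear,valve,spool]
Tick 4: prefer B, take disk from B; A=[drum,lens,jar,hinge] B=[shaft,knob,iron,wedge] C=[gear,valve,spool,disk]
Tick 5: prefer A, take drum from A; A=[lens,jar,hinge] B=[shaft,knob,iron,wedge] C=[gear,valve,spool,disk,drum]
Tick 6: prefer B, take shaft from B; A=[lens,jar,hinge] B=[knob,iron,wedge] C=[gear,valve,spool,disk,drum,shaft]
Tick 7: prefer A, take lens from A; A=[jar,hinge] B=[knob,iron,wedge] C=[gear,valve,spool,disk,drum,shaft,lens]
Tick 8: prefer B, take knob from B; A=[jar,hinge] B=[iron,wedge] C=[gear,valve,spool,disk,drum,shaft,lens,knob]
Tick 9: prefer A, take jar from A; A=[hinge] B=[iron,wedge] C=[gear,valve,spool,disk,drum,shaft,lens,knob,jar]

Answer: 9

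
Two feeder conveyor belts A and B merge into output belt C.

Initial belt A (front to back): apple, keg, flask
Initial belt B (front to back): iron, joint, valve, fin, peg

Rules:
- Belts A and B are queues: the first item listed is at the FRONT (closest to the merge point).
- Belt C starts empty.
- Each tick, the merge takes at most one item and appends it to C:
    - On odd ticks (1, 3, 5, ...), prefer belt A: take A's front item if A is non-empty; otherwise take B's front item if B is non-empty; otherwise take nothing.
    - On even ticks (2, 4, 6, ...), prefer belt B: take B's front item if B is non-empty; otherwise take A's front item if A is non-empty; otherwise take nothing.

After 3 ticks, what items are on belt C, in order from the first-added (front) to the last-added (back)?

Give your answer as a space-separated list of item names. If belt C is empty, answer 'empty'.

Tick 1: prefer A, take apple from A; A=[keg,flask] B=[iron,joint,valve,fin,peg] C=[apple]
Tick 2: prefer B, take iron from B; A=[keg,flask] B=[joint,valve,fin,peg] C=[apple,iron]
Tick 3: prefer A, take keg from A; A=[flask] B=[joint,valve,fin,peg] C=[apple,iron,keg]

Answer: apple iron keg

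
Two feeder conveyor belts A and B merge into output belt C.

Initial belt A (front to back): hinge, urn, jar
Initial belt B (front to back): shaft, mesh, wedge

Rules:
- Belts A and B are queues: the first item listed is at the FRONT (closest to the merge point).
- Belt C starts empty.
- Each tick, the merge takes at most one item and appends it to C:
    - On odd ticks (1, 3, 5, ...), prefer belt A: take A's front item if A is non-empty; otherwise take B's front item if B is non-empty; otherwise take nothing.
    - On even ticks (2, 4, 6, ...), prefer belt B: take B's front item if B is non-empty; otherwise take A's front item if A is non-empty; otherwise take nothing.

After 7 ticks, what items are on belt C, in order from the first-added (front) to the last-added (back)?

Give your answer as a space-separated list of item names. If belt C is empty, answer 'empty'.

Answer: hinge shaft urn mesh jar wedge

Derivation:
Tick 1: prefer A, take hinge from A; A=[urn,jar] B=[shaft,mesh,wedge] C=[hinge]
Tick 2: prefer B, take shaft from B; A=[urn,jar] B=[mesh,wedge] C=[hinge,shaft]
Tick 3: prefer A, take urn from A; A=[jar] B=[mesh,wedge] C=[hinge,shaft,urn]
Tick 4: prefer B, take mesh from B; A=[jar] B=[wedge] C=[hinge,shaft,urn,mesh]
Tick 5: prefer A, take jar from A; A=[-] B=[wedge] C=[hinge,shaft,urn,mesh,jar]
Tick 6: prefer B, take wedge from B; A=[-] B=[-] C=[hinge,shaft,urn,mesh,jar,wedge]
Tick 7: prefer A, both empty, nothing taken; A=[-] B=[-] C=[hinge,shaft,urn,mesh,jar,wedge]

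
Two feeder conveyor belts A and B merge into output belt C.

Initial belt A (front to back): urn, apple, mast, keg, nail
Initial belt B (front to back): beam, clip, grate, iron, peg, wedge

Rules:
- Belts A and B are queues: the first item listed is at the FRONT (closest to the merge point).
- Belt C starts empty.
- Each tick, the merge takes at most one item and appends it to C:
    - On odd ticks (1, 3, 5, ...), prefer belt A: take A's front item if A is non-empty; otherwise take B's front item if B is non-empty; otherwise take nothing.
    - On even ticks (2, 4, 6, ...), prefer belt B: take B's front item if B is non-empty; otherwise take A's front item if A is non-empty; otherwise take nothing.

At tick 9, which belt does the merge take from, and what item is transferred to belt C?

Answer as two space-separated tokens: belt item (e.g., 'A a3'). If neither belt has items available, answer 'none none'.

Tick 1: prefer A, take urn from A; A=[apple,mast,keg,nail] B=[beam,clip,grate,iron,peg,wedge] C=[urn]
Tick 2: prefer B, take beam from B; A=[apple,mast,keg,nail] B=[clip,grate,iron,peg,wedge] C=[urn,beam]
Tick 3: prefer A, take apple from A; A=[mast,keg,nail] B=[clip,grate,iron,peg,wedge] C=[urn,beam,apple]
Tick 4: prefer B, take clip from B; A=[mast,keg,nail] B=[grate,iron,peg,wedge] C=[urn,beam,apple,clip]
Tick 5: prefer A, take mast from A; A=[keg,nail] B=[grate,iron,peg,wedge] C=[urn,beam,apple,clip,mast]
Tick 6: prefer B, take grate from B; A=[keg,nail] B=[iron,peg,wedge] C=[urn,beam,apple,clip,mast,grate]
Tick 7: prefer A, take keg from A; A=[nail] B=[iron,peg,wedge] C=[urn,beam,apple,clip,mast,grate,keg]
Tick 8: prefer B, take iron from B; A=[nail] B=[peg,wedge] C=[urn,beam,apple,clip,mast,grate,keg,iron]
Tick 9: prefer A, take nail from A; A=[-] B=[peg,wedge] C=[urn,beam,apple,clip,mast,grate,keg,iron,nail]

Answer: A nail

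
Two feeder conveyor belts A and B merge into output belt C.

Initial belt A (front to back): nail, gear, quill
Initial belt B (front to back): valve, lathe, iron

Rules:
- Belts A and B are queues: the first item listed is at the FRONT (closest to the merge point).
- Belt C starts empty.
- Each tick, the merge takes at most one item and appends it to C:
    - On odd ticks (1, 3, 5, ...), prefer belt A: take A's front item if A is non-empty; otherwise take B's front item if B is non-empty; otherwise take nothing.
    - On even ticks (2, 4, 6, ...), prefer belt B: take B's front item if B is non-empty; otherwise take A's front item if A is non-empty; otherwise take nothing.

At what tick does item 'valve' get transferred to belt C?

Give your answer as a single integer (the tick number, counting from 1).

Answer: 2

Derivation:
Tick 1: prefer A, take nail from A; A=[gear,quill] B=[valve,lathe,iron] C=[nail]
Tick 2: prefer B, take valve from B; A=[gear,quill] B=[lathe,iron] C=[nail,valve]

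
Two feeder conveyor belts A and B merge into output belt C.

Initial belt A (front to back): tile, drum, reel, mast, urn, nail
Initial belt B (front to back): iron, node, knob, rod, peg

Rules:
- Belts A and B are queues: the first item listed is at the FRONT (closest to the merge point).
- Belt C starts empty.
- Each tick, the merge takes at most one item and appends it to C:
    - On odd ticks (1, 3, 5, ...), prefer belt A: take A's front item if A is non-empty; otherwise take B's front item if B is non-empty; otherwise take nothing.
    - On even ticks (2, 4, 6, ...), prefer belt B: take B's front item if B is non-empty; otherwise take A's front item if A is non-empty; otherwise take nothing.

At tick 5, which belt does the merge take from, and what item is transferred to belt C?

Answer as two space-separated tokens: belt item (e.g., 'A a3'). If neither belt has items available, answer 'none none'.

Answer: A reel

Derivation:
Tick 1: prefer A, take tile from A; A=[drum,reel,mast,urn,nail] B=[iron,node,knob,rod,peg] C=[tile]
Tick 2: prefer B, take iron from B; A=[drum,reel,mast,urn,nail] B=[node,knob,rod,peg] C=[tile,iron]
Tick 3: prefer A, take drum from A; A=[reel,mast,urn,nail] B=[node,knob,rod,peg] C=[tile,iron,drum]
Tick 4: prefer B, take node from B; A=[reel,mast,urn,nail] B=[knob,rod,peg] C=[tile,iron,drum,node]
Tick 5: prefer A, take reel from A; A=[mast,urn,nail] B=[knob,rod,peg] C=[tile,iron,drum,node,reel]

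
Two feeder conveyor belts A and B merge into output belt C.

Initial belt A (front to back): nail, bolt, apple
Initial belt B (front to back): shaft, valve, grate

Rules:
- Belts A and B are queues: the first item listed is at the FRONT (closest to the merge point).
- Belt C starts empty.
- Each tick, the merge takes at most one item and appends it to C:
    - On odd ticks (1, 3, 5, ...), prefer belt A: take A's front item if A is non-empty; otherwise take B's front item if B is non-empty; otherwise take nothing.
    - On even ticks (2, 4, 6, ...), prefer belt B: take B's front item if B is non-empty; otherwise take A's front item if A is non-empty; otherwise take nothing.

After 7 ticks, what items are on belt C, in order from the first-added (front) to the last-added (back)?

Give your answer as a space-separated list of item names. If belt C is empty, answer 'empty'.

Tick 1: prefer A, take nail from A; A=[bolt,apple] B=[shaft,valve,grate] C=[nail]
Tick 2: prefer B, take shaft from B; A=[bolt,apple] B=[valve,grate] C=[nail,shaft]
Tick 3: prefer A, take bolt from A; A=[apple] B=[valve,grate] C=[nail,shaft,bolt]
Tick 4: prefer B, take valve from B; A=[apple] B=[grate] C=[nail,shaft,bolt,valve]
Tick 5: prefer A, take apple from A; A=[-] B=[grate] C=[nail,shaft,bolt,valve,apple]
Tick 6: prefer B, take grate from B; A=[-] B=[-] C=[nail,shaft,bolt,valve,apple,grate]
Tick 7: prefer A, both empty, nothing taken; A=[-] B=[-] C=[nail,shaft,bolt,valve,apple,grate]

Answer: nail shaft bolt valve apple grate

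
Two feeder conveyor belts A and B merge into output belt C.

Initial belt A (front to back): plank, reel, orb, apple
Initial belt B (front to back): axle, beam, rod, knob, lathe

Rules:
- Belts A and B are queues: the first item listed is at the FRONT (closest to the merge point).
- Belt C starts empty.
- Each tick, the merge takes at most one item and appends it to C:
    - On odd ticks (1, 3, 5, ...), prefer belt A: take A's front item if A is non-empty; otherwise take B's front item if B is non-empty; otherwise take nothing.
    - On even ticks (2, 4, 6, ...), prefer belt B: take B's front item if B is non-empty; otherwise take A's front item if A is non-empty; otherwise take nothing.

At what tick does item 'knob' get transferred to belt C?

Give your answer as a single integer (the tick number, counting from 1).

Tick 1: prefer A, take plank from A; A=[reel,orb,apple] B=[axle,beam,rod,knob,lathe] C=[plank]
Tick 2: prefer B, take axle from B; A=[reel,orb,apple] B=[beam,rod,knob,lathe] C=[plank,axle]
Tick 3: prefer A, take reel from A; A=[orb,apple] B=[beam,rod,knob,lathe] C=[plank,axle,reel]
Tick 4: prefer B, take beam from B; A=[orb,apple] B=[rod,knob,lathe] C=[plank,axle,reel,beam]
Tick 5: prefer A, take orb from A; A=[apple] B=[rod,knob,lathe] C=[plank,axle,reel,beam,orb]
Tick 6: prefer B, take rod from B; A=[apple] B=[knob,lathe] C=[plank,axle,reel,beam,orb,rod]
Tick 7: prefer A, take apple from A; A=[-] B=[knob,lathe] C=[plank,axle,reel,beam,orb,rod,apple]
Tick 8: prefer B, take knob from B; A=[-] B=[lathe] C=[plank,axle,reel,beam,orb,rod,apple,knob]

Answer: 8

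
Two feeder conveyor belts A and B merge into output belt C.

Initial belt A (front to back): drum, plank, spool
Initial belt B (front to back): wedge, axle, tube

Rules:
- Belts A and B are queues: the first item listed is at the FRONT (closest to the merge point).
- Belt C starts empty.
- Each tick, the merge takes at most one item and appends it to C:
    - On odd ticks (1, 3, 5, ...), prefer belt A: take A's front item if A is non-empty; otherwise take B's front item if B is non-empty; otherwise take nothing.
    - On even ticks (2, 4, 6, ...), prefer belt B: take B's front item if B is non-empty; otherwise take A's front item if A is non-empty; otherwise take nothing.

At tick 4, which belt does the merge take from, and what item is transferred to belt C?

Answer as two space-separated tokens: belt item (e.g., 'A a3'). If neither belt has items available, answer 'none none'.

Tick 1: prefer A, take drum from A; A=[plank,spool] B=[wedge,axle,tube] C=[drum]
Tick 2: prefer B, take wedge from B; A=[plank,spool] B=[axle,tube] C=[drum,wedge]
Tick 3: prefer A, take plank from A; A=[spool] B=[axle,tube] C=[drum,wedge,plank]
Tick 4: prefer B, take axle from B; A=[spool] B=[tube] C=[drum,wedge,plank,axle]

Answer: B axle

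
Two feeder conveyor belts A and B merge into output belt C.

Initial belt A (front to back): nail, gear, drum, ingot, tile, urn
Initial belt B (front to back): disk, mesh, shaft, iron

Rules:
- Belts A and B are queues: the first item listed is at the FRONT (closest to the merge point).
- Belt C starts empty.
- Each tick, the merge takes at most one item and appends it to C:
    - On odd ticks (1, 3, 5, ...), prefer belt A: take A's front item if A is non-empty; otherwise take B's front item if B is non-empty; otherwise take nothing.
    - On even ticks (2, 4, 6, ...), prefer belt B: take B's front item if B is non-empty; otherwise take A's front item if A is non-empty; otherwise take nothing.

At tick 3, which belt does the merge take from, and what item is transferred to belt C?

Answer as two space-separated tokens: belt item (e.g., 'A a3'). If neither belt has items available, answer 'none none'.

Answer: A gear

Derivation:
Tick 1: prefer A, take nail from A; A=[gear,drum,ingot,tile,urn] B=[disk,mesh,shaft,iron] C=[nail]
Tick 2: prefer B, take disk from B; A=[gear,drum,ingot,tile,urn] B=[mesh,shaft,iron] C=[nail,disk]
Tick 3: prefer A, take gear from A; A=[drum,ingot,tile,urn] B=[mesh,shaft,iron] C=[nail,disk,gear]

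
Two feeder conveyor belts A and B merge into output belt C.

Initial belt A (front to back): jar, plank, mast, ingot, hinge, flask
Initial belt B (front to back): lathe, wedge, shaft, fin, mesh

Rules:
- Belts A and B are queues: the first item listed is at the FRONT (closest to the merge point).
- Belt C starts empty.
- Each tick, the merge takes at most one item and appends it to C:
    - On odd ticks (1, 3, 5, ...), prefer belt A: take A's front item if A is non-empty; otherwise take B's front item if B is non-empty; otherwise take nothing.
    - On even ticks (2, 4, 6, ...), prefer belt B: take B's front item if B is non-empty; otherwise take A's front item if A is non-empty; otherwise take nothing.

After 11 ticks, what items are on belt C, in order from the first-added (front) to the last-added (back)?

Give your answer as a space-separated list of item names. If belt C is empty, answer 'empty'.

Tick 1: prefer A, take jar from A; A=[plank,mast,ingot,hinge,flask] B=[lathe,wedge,shaft,fin,mesh] C=[jar]
Tick 2: prefer B, take lathe from B; A=[plank,mast,ingot,hinge,flask] B=[wedge,shaft,fin,mesh] C=[jar,lathe]
Tick 3: prefer A, take plank from A; A=[mast,ingot,hinge,flask] B=[wedge,shaft,fin,mesh] C=[jar,lathe,plank]
Tick 4: prefer B, take wedge from B; A=[mast,ingot,hinge,flask] B=[shaft,fin,mesh] C=[jar,lathe,plank,wedge]
Tick 5: prefer A, take mast from A; A=[ingot,hinge,flask] B=[shaft,fin,mesh] C=[jar,lathe,plank,wedge,mast]
Tick 6: prefer B, take shaft from B; A=[ingot,hinge,flask] B=[fin,mesh] C=[jar,lathe,plank,wedge,mast,shaft]
Tick 7: prefer A, take ingot from A; A=[hinge,flask] B=[fin,mesh] C=[jar,lathe,plank,wedge,mast,shaft,ingot]
Tick 8: prefer B, take fin from B; A=[hinge,flask] B=[mesh] C=[jar,lathe,plank,wedge,mast,shaft,ingot,fin]
Tick 9: prefer A, take hinge from A; A=[flask] B=[mesh] C=[jar,lathe,plank,wedge,mast,shaft,ingot,fin,hinge]
Tick 10: prefer B, take mesh from B; A=[flask] B=[-] C=[jar,lathe,plank,wedge,mast,shaft,ingot,fin,hinge,mesh]
Tick 11: prefer A, take flask from A; A=[-] B=[-] C=[jar,lathe,plank,wedge,mast,shaft,ingot,fin,hinge,mesh,flask]

Answer: jar lathe plank wedge mast shaft ingot fin hinge mesh flask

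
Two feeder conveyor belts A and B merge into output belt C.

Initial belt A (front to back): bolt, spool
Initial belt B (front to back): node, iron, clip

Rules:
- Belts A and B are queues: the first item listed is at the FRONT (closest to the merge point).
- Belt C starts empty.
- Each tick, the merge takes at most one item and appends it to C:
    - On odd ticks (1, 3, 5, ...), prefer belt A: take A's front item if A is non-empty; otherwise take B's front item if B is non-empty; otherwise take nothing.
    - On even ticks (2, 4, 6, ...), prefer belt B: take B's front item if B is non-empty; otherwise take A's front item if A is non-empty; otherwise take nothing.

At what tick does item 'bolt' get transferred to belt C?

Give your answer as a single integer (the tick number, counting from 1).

Answer: 1

Derivation:
Tick 1: prefer A, take bolt from A; A=[spool] B=[node,iron,clip] C=[bolt]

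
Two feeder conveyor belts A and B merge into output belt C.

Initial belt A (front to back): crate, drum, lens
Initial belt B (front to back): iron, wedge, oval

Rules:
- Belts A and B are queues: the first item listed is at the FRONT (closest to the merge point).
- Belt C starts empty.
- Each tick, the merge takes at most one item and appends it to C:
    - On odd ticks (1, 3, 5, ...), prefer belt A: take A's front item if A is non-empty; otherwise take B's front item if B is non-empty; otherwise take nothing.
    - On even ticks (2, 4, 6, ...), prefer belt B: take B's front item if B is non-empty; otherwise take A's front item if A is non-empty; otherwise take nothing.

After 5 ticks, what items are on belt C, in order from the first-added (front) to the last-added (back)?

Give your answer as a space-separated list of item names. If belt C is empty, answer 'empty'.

Tick 1: prefer A, take crate from A; A=[drum,lens] B=[iron,wedge,oval] C=[crate]
Tick 2: prefer B, take iron from B; A=[drum,lens] B=[wedge,oval] C=[crate,iron]
Tick 3: prefer A, take drum from A; A=[lens] B=[wedge,oval] C=[crate,iron,drum]
Tick 4: prefer B, take wedge from B; A=[lens] B=[oval] C=[crate,iron,drum,wedge]
Tick 5: prefer A, take lens from A; A=[-] B=[oval] C=[crate,iron,drum,wedge,lens]

Answer: crate iron drum wedge lens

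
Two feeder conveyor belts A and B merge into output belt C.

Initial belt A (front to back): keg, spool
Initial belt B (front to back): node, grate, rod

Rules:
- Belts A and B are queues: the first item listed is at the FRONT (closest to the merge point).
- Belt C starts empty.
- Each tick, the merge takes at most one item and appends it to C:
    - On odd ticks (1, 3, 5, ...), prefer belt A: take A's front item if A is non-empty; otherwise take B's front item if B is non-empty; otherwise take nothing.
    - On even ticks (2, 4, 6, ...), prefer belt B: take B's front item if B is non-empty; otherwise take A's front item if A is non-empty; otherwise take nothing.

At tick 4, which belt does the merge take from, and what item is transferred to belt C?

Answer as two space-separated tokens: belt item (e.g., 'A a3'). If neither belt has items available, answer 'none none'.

Tick 1: prefer A, take keg from A; A=[spool] B=[node,grate,rod] C=[keg]
Tick 2: prefer B, take node from B; A=[spool] B=[grate,rod] C=[keg,node]
Tick 3: prefer A, take spool from A; A=[-] B=[grate,rod] C=[keg,node,spool]
Tick 4: prefer B, take grate from B; A=[-] B=[rod] C=[keg,node,spool,grate]

Answer: B grate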